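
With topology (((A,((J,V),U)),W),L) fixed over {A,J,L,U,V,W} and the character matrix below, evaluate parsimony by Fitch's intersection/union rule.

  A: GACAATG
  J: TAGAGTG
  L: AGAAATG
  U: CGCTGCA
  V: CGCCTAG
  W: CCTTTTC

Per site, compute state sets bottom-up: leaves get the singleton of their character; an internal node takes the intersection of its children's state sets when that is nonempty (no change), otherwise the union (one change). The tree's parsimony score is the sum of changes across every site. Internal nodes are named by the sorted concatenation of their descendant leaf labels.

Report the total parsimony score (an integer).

site 0, node JV: J={T} ∪ V={C} → {C,T} (+1)
site 0, node JUV: JV={C,T} ∩ U={C} → {C} (+0)
site 0, node AJUV: A={G} ∪ JUV={C} → {C,G} (+1)
site 0, node AJUVW: AJUV={C,G} ∩ W={C} → {C} (+0)
site 0, node AJLUVW: AJUVW={C} ∪ L={A} → {A,C} (+1)
site 1, node JV: J={A} ∪ V={G} → {A,G} (+1)
site 1, node JUV: JV={A,G} ∩ U={G} → {G} (+0)
site 1, node AJUV: A={A} ∪ JUV={G} → {A,G} (+1)
site 1, node AJUVW: AJUV={A,G} ∪ W={C} → {A,C,G} (+1)
site 1, node AJLUVW: AJUVW={A,C,G} ∩ L={G} → {G} (+0)
site 2, node JV: J={G} ∪ V={C} → {C,G} (+1)
site 2, node JUV: JV={C,G} ∩ U={C} → {C} (+0)
site 2, node AJUV: A={C} ∩ JUV={C} → {C} (+0)
site 2, node AJUVW: AJUV={C} ∪ W={T} → {C,T} (+1)
site 2, node AJLUVW: AJUVW={C,T} ∪ L={A} → {A,C,T} (+1)
site 3, node JV: J={A} ∪ V={C} → {A,C} (+1)
site 3, node JUV: JV={A,C} ∪ U={T} → {A,C,T} (+1)
site 3, node AJUV: A={A} ∩ JUV={A,C,T} → {A} (+0)
site 3, node AJUVW: AJUV={A} ∪ W={T} → {A,T} (+1)
site 3, node AJLUVW: AJUVW={A,T} ∩ L={A} → {A} (+0)
site 4, node JV: J={G} ∪ V={T} → {G,T} (+1)
site 4, node JUV: JV={G,T} ∩ U={G} → {G} (+0)
site 4, node AJUV: A={A} ∪ JUV={G} → {A,G} (+1)
site 4, node AJUVW: AJUV={A,G} ∪ W={T} → {A,G,T} (+1)
site 4, node AJLUVW: AJUVW={A,G,T} ∩ L={A} → {A} (+0)
site 5, node JV: J={T} ∪ V={A} → {A,T} (+1)
site 5, node JUV: JV={A,T} ∪ U={C} → {A,C,T} (+1)
site 5, node AJUV: A={T} ∩ JUV={A,C,T} → {T} (+0)
site 5, node AJUVW: AJUV={T} ∩ W={T} → {T} (+0)
site 5, node AJLUVW: AJUVW={T} ∩ L={T} → {T} (+0)
site 6, node JV: J={G} ∩ V={G} → {G} (+0)
site 6, node JUV: JV={G} ∪ U={A} → {A,G} (+1)
site 6, node AJUV: A={G} ∩ JUV={A,G} → {G} (+0)
site 6, node AJUVW: AJUV={G} ∪ W={C} → {C,G} (+1)
site 6, node AJLUVW: AJUVW={C,G} ∩ L={G} → {G} (+0)
per-site changes: [3, 3, 3, 3, 3, 2, 2]; total = 19

19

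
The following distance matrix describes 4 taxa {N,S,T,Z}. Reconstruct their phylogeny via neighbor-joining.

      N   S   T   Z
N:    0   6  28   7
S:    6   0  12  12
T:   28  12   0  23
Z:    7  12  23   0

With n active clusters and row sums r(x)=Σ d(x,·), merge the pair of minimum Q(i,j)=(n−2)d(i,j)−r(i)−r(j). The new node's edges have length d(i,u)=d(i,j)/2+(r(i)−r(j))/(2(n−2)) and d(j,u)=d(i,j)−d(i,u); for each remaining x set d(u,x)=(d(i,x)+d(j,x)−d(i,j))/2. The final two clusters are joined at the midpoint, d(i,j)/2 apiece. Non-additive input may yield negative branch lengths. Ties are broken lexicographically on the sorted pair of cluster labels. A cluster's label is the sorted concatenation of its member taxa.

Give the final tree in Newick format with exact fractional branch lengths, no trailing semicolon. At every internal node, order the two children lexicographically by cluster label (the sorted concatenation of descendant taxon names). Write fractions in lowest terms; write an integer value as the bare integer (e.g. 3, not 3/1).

step 1: merge (N,Z) at d=7, Q=-69; branch lengths N→13/4, Z→15/4; new cluster NZ
  updated: d(NZ,S)=11/2, d(NZ,T)=22
step 2: merge (NZ,S) at d=11/2, Q=-79/2; branch lengths NZ→31/4, S→-9/4; new cluster NSZ
  updated: d(NSZ,T)=57/4
step 3: merge (NSZ,T) at d=57/4; branch lengths NSZ→57/8, T→57/8; new cluster NSTZ
final tree: (((N:13/4,Z:15/4):31/4,S:-9/4):57/8,T:57/8)
total length: 107/4

(((N:13/4,Z:15/4):31/4,S:-9/4):57/8,T:57/8)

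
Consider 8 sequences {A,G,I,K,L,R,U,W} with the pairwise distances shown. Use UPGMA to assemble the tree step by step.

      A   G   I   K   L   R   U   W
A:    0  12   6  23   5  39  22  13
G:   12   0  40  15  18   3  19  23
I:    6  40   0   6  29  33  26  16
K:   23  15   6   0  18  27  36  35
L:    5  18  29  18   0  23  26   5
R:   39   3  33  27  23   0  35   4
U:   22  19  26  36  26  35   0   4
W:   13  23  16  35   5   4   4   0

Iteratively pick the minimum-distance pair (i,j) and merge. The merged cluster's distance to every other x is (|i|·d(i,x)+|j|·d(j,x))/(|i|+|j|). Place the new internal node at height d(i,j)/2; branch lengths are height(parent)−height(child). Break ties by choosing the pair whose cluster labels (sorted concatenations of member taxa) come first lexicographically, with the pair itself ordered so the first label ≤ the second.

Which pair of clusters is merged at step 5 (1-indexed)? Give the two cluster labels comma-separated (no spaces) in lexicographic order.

AL,UW

step 1: merge (G,R) at d=3; branch lengths G→3/2, R→3/2; new cluster GR
  updated: d(A,GR)=51/2, d(GR,I)=73/2, d(GR,K)=21, d(GR,L)=41/2, d(GR,U)=27, d(GR,W)=27/2
step 2: merge (U,W) at d=4; branch lengths U→2, W→2; new cluster UW
  updated: d(A,UW)=35/2, d(GR,UW)=81/4, d(I,UW)=21, d(K,UW)=71/2, d(L,UW)=31/2
step 3: merge (A,L) at d=5; branch lengths A→5/2, L→5/2; new cluster AL
  updated: d(AL,GR)=23, d(AL,I)=35/2, d(AL,K)=41/2, d(AL,UW)=33/2
step 4: merge (I,K) at d=6; branch lengths I→3, K→3; new cluster IK
  updated: d(AL,IK)=19, d(GR,IK)=115/4, d(IK,UW)=113/4
step 5: merge (AL,UW) at d=33/2; branch lengths AL→23/4, UW→25/4; new cluster ALUW
  updated: d(ALUW,GR)=173/8, d(ALUW,IK)=189/8
step 6: merge (ALUW,GR) at d=173/8; branch lengths ALUW→41/16, GR→149/16; new cluster AGLRUW
  updated: d(AGLRUW,IK)=76/3
step 7: merge (AGLRUW,IK) at d=76/3; branch lengths AGLRUW→89/48, IK→29/3; new cluster AGIKLRUW
final tree: ((((A:5/2,L:5/2):23/4,(U:2,W:2):25/4):41/16,(G:3/2,R:3/2):149/16):89/48,(I:3,K:3):29/3)
total length: 2563/48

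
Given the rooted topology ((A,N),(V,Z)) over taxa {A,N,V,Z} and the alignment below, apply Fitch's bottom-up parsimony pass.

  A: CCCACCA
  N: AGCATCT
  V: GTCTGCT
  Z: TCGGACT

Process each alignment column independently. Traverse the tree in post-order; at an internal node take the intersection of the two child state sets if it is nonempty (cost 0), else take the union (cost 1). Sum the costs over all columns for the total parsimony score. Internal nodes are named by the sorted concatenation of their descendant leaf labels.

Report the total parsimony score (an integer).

site 0, node AN: A={C} ∪ N={A} → {A,C} (+1)
site 0, node VZ: V={G} ∪ Z={T} → {G,T} (+1)
site 0, node ANVZ: AN={A,C} ∪ VZ={G,T} → {A,C,G,T} (+1)
site 1, node AN: A={C} ∪ N={G} → {C,G} (+1)
site 1, node VZ: V={T} ∪ Z={C} → {C,T} (+1)
site 1, node ANVZ: AN={C,G} ∩ VZ={C,T} → {C} (+0)
site 2, node AN: A={C} ∩ N={C} → {C} (+0)
site 2, node VZ: V={C} ∪ Z={G} → {C,G} (+1)
site 2, node ANVZ: AN={C} ∩ VZ={C,G} → {C} (+0)
site 3, node AN: A={A} ∩ N={A} → {A} (+0)
site 3, node VZ: V={T} ∪ Z={G} → {G,T} (+1)
site 3, node ANVZ: AN={A} ∪ VZ={G,T} → {A,G,T} (+1)
site 4, node AN: A={C} ∪ N={T} → {C,T} (+1)
site 4, node VZ: V={G} ∪ Z={A} → {A,G} (+1)
site 4, node ANVZ: AN={C,T} ∪ VZ={A,G} → {A,C,G,T} (+1)
site 5, node AN: A={C} ∩ N={C} → {C} (+0)
site 5, node VZ: V={C} ∩ Z={C} → {C} (+0)
site 5, node ANVZ: AN={C} ∩ VZ={C} → {C} (+0)
site 6, node AN: A={A} ∪ N={T} → {A,T} (+1)
site 6, node VZ: V={T} ∩ Z={T} → {T} (+0)
site 6, node ANVZ: AN={A,T} ∩ VZ={T} → {T} (+0)
per-site changes: [3, 2, 1, 2, 3, 0, 1]; total = 12

12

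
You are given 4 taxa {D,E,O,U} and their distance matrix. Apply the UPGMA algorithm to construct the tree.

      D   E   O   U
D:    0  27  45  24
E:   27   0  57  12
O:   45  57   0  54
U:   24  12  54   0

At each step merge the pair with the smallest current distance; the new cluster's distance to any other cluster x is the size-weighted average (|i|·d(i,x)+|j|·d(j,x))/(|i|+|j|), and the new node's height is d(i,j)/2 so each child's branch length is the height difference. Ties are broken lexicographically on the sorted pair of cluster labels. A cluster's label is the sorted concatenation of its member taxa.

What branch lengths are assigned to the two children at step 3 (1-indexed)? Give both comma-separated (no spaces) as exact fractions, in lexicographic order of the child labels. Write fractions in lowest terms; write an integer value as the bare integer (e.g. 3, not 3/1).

53/4,26

1. join E+U (d=12) ⇒ EU; edges |E|=6, |U|=6
  updated: d(D,EU)=51/2, d(EU,O)=111/2
2. join D+EU (d=51/2) ⇒ DEU; edges |D|=51/4, |EU|=27/4
  updated: d(DEU,O)=52
3. join DEU+O (d=52) ⇒ DEOU; edges |DEU|=53/4, |O|=26
final tree: ((D:51/4,(E:6,U:6):27/4):53/4,O:26)
total length: 283/4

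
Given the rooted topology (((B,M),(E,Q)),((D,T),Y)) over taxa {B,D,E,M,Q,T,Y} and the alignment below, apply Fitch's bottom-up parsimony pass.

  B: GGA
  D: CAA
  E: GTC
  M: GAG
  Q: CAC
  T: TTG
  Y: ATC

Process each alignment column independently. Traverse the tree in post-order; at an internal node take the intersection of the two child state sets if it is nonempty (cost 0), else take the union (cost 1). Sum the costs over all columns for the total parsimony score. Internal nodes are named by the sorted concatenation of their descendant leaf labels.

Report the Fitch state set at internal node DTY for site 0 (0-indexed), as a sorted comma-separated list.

[col 0] BM: children B:{G}, M:{G} ∩→ {G}; cost 0
[col 0] EQ: children E:{G}, Q:{C} ∪→ {C,G}; cost 1
[col 0] BEMQ: children BM:{G}, EQ:{C,G} ∩→ {G}; cost 0
[col 0] DT: children D:{C}, T:{T} ∪→ {C,T}; cost 1
[col 0] DTY: children DT:{C,T}, Y:{A} ∪→ {A,C,T}; cost 1
[col 0] BDEMQTY: children BEMQ:{G}, DTY:{A,C,T} ∪→ {A,C,G,T}; cost 1
[col 1] BM: children B:{G}, M:{A} ∪→ {A,G}; cost 1
[col 1] EQ: children E:{T}, Q:{A} ∪→ {A,T}; cost 1
[col 1] BEMQ: children BM:{A,G}, EQ:{A,T} ∩→ {A}; cost 0
[col 1] DT: children D:{A}, T:{T} ∪→ {A,T}; cost 1
[col 1] DTY: children DT:{A,T}, Y:{T} ∩→ {T}; cost 0
[col 1] BDEMQTY: children BEMQ:{A}, DTY:{T} ∪→ {A,T}; cost 1
[col 2] BM: children B:{A}, M:{G} ∪→ {A,G}; cost 1
[col 2] EQ: children E:{C}, Q:{C} ∩→ {C}; cost 0
[col 2] BEMQ: children BM:{A,G}, EQ:{C} ∪→ {A,C,G}; cost 1
[col 2] DT: children D:{A}, T:{G} ∪→ {A,G}; cost 1
[col 2] DTY: children DT:{A,G}, Y:{C} ∪→ {A,C,G}; cost 1
[col 2] BDEMQTY: children BEMQ:{A,C,G}, DTY:{A,C,G} ∩→ {A,C,G}; cost 0
per-site changes: [4, 4, 4]; total = 12

A,C,T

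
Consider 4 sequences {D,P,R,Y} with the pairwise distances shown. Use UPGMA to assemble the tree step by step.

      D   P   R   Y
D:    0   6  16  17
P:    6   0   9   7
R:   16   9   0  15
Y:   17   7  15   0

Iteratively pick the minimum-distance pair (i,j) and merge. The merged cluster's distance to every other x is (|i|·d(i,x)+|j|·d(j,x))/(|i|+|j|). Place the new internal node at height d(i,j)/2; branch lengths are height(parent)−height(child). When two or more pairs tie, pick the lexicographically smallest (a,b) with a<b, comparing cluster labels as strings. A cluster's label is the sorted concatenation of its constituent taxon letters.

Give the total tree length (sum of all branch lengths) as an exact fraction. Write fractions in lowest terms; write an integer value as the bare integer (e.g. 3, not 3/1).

1. join D+P (d=6) ⇒ DP; edges |D|=3, |P|=3
  updated: d(DP,R)=25/2, d(DP,Y)=12
2. join DP+Y (d=12) ⇒ DPY; edges |DP|=3, |Y|=6
  updated: d(DPY,R)=40/3
3. join DPY+R (d=40/3) ⇒ DPRY; edges |DPY|=2/3, |R|=20/3
final tree: (((D:3,P:3):3,Y:6):2/3,R:20/3)
total length: 67/3

67/3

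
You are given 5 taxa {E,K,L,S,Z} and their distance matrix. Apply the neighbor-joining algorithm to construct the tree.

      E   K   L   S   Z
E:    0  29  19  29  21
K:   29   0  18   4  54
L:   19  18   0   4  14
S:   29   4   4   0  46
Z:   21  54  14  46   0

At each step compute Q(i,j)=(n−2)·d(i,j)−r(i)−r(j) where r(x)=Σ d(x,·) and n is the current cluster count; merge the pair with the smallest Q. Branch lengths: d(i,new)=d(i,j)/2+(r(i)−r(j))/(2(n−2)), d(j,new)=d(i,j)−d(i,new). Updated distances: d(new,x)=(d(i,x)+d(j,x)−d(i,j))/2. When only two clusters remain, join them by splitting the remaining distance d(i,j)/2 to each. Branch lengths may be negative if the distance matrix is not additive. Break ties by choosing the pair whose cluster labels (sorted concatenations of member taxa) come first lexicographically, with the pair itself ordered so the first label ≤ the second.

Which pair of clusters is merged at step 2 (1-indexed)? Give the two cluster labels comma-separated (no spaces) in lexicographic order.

1. join K+S (d=4, Q=-176) ⇒ KS; edges |K|=17/3, |S|=-5/3
  updated: d(E,KS)=27, d(KS,L)=9, d(KS,Z)=48
2. join E+Z (d=21, Q=-108) ⇒ EZ; edges |E|=13/2, |Z|=29/2
  updated: d(EZ,KS)=27, d(EZ,L)=6
3. join EZ+KS (d=27, Q=-42) ⇒ EKSZ; edges |EZ|=12, |KS|=15
  updated: d(EKSZ,L)=-6
4. join EKSZ+L (d=-6) ⇒ EKLSZ; edges |EKSZ|=-3, |L|=-3
final tree: (((E:13/2,Z:29/2):12,(K:17/3,S:-5/3):15):-3,L:-3)
total length: 46

E,Z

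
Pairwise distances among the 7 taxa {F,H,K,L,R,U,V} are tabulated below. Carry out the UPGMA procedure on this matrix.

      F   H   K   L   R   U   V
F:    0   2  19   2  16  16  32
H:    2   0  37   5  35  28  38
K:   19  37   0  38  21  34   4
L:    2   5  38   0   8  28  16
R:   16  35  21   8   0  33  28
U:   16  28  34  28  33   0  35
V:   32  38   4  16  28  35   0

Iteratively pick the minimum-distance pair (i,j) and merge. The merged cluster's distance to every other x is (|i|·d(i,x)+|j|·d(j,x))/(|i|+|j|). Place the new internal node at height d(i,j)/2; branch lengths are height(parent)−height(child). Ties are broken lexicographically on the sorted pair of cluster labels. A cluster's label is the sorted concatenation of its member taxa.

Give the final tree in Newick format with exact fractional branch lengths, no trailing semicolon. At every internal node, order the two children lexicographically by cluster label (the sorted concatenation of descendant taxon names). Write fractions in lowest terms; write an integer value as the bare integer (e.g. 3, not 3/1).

1. join F+H (d=2) ⇒ FH; edges |F|=1, |H|=1
  updated: d(FH,K)=28, d(FH,L)=7/2, d(FH,R)=51/2, d(FH,U)=22, d(FH,V)=35
2. join FH+L (d=7/2) ⇒ FHL; edges |FH|=3/4, |L|=7/4
  updated: d(FHL,K)=94/3, d(FHL,R)=59/3, d(FHL,U)=24, d(FHL,V)=86/3
3. join K+V (d=4) ⇒ KV; edges |K|=2, |V|=2
  updated: d(FHL,KV)=30, d(KV,R)=49/2, d(KV,U)=69/2
4. join FHL+R (d=59/3) ⇒ FHLR; edges |FHL|=97/12, |R|=59/6
  updated: d(FHLR,KV)=229/8, d(FHLR,U)=105/4
5. join FHLR+U (d=105/4) ⇒ FHLRU; edges |FHLR|=79/24, |U|=105/8
  updated: d(FHLRU,KV)=149/5
6. join FHLRU+KV (d=149/5) ⇒ FHKLRUV; edges |FHLRU|=71/40, |KV|=129/10
final tree: (((((F:1,H:1):3/4,L:7/4):97/12,R:59/6):79/24,U:105/8):71/40,(K:2,V:2):129/10)
total length: 6901/120

(((((F:1,H:1):3/4,L:7/4):97/12,R:59/6):79/24,U:105/8):71/40,(K:2,V:2):129/10)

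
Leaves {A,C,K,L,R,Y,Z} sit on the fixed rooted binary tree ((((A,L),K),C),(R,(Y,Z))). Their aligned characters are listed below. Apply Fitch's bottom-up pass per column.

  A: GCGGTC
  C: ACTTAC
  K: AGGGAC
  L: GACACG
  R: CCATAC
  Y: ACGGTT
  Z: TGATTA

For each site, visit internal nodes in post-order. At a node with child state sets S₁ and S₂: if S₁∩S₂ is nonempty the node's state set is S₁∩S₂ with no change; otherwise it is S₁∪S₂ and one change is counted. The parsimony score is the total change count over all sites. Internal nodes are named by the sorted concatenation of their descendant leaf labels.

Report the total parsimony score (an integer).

19

site 0, node AL: A={G} ∩ L={G} → {G} (+0)
site 0, node AKL: AL={G} ∪ K={A} → {A,G} (+1)
site 0, node ACKL: AKL={A,G} ∩ C={A} → {A} (+0)
site 0, node YZ: Y={A} ∪ Z={T} → {A,T} (+1)
site 0, node RYZ: R={C} ∪ YZ={A,T} → {A,C,T} (+1)
site 0, node ACKLRYZ: ACKL={A} ∩ RYZ={A,C,T} → {A} (+0)
site 1, node AL: A={C} ∪ L={A} → {A,C} (+1)
site 1, node AKL: AL={A,C} ∪ K={G} → {A,C,G} (+1)
site 1, node ACKL: AKL={A,C,G} ∩ C={C} → {C} (+0)
site 1, node YZ: Y={C} ∪ Z={G} → {C,G} (+1)
site 1, node RYZ: R={C} ∩ YZ={C,G} → {C} (+0)
site 1, node ACKLRYZ: ACKL={C} ∩ RYZ={C} → {C} (+0)
site 2, node AL: A={G} ∪ L={C} → {C,G} (+1)
site 2, node AKL: AL={C,G} ∩ K={G} → {G} (+0)
site 2, node ACKL: AKL={G} ∪ C={T} → {G,T} (+1)
site 2, node YZ: Y={G} ∪ Z={A} → {A,G} (+1)
site 2, node RYZ: R={A} ∩ YZ={A,G} → {A} (+0)
site 2, node ACKLRYZ: ACKL={G,T} ∪ RYZ={A} → {A,G,T} (+1)
site 3, node AL: A={G} ∪ L={A} → {A,G} (+1)
site 3, node AKL: AL={A,G} ∩ K={G} → {G} (+0)
site 3, node ACKL: AKL={G} ∪ C={T} → {G,T} (+1)
site 3, node YZ: Y={G} ∪ Z={T} → {G,T} (+1)
site 3, node RYZ: R={T} ∩ YZ={G,T} → {T} (+0)
site 3, node ACKLRYZ: ACKL={G,T} ∩ RYZ={T} → {T} (+0)
site 4, node AL: A={T} ∪ L={C} → {C,T} (+1)
site 4, node AKL: AL={C,T} ∪ K={A} → {A,C,T} (+1)
site 4, node ACKL: AKL={A,C,T} ∩ C={A} → {A} (+0)
site 4, node YZ: Y={T} ∩ Z={T} → {T} (+0)
site 4, node RYZ: R={A} ∪ YZ={T} → {A,T} (+1)
site 4, node ACKLRYZ: ACKL={A} ∩ RYZ={A,T} → {A} (+0)
site 5, node AL: A={C} ∪ L={G} → {C,G} (+1)
site 5, node AKL: AL={C,G} ∩ K={C} → {C} (+0)
site 5, node ACKL: AKL={C} ∩ C={C} → {C} (+0)
site 5, node YZ: Y={T} ∪ Z={A} → {A,T} (+1)
site 5, node RYZ: R={C} ∪ YZ={A,T} → {A,C,T} (+1)
site 5, node ACKLRYZ: ACKL={C} ∩ RYZ={A,C,T} → {C} (+0)
per-site changes: [3, 3, 4, 3, 3, 3]; total = 19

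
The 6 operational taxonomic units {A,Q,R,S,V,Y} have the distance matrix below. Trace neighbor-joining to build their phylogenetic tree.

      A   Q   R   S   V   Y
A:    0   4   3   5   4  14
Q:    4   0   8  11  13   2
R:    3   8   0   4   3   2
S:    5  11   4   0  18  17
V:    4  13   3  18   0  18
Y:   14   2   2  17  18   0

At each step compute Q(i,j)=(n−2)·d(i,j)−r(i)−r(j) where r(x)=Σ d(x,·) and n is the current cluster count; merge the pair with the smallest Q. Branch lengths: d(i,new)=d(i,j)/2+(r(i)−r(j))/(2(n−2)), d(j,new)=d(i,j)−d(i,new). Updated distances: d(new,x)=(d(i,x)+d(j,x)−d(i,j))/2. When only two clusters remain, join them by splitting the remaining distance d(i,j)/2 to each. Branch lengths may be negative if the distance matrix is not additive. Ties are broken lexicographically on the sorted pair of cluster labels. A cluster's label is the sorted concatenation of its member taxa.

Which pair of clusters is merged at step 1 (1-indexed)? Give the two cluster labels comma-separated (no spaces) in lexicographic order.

1. join Q+Y (d=2, Q=-83) ⇒ QY; edges |Q|=-7/8, |Y|=23/8
  updated: d(A,QY)=8, d(QY,R)=4, d(QY,S)=13, d(QY,V)=29/2
2. join A+V (d=4, Q=-95/2) ⇒ AV; edges |A|=-5/4, |V|=21/4
  updated: d(AV,QY)=37/4, d(AV,R)=1, d(AV,S)=19/2
3. join AV+QY (d=37/4, Q=-55/2) ⇒ AQVY; edges |AV|=3, |QY|=25/4
  updated: d(AQVY,R)=-17/8, d(AQVY,S)=53/8
4. join AQVY+R (d=-17/8, Q=-17/2) ⇒ AQRVY; edges |AQVY|=1/4, |R|=-19/8
  updated: d(AQRVY,S)=51/8
5. join AQRVY+S (d=51/8) ⇒ AQRSVY; edges |AQRVY|=51/16, |S|=51/16
final tree: ((((A:-5/4,V:21/4):3,(Q:-7/8,Y:23/8):25/4):1/4,R:-19/8):51/16,S:51/16)
total length: 39/2

Q,Y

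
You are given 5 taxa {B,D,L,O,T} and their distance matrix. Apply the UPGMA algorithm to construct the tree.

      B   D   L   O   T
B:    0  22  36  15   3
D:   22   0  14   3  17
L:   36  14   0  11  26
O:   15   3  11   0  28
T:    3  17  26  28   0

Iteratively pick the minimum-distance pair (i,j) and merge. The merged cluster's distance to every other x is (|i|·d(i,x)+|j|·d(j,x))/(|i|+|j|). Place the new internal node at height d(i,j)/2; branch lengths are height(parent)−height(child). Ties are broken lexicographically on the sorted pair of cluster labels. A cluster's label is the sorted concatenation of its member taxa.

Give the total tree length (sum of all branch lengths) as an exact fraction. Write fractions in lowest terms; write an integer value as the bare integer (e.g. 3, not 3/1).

133/4

1. join B+T (d=3) ⇒ BT; edges |B|=3/2, |T|=3/2
  updated: d(BT,D)=39/2, d(BT,L)=31, d(BT,O)=43/2
2. join D+O (d=3) ⇒ DO; edges |D|=3/2, |O|=3/2
  updated: d(BT,DO)=41/2, d(DO,L)=25/2
3. join DO+L (d=25/2) ⇒ DLO; edges |DO|=19/4, |L|=25/4
  updated: d(BT,DLO)=24
4. join BT+DLO (d=24) ⇒ BDLOT; edges |BT|=21/2, |DLO|=23/4
final tree: ((B:3/2,T:3/2):21/2,((D:3/2,O:3/2):19/4,L:25/4):23/4)
total length: 133/4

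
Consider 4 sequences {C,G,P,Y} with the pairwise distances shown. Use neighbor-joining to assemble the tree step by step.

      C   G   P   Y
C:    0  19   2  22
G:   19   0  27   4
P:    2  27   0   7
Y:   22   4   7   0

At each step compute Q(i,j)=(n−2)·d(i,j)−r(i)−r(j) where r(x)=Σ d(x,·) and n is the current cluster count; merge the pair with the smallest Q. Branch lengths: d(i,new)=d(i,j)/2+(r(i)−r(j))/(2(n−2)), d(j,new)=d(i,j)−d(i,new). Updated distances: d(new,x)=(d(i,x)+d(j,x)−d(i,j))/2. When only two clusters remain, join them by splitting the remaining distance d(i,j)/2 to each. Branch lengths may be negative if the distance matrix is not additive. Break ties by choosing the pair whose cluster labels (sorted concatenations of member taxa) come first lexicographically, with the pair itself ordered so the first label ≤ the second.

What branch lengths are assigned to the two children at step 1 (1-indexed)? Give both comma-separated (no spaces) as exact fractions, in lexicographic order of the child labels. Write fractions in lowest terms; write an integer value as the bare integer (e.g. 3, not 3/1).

1. join C+P (d=2, Q=-75) ⇒ CP; edges |C|=11/4, |P|=-3/4
  updated: d(CP,G)=22, d(CP,Y)=27/2
2. join CP+G (d=22, Q=-79/2) ⇒ CGP; edges |CP|=63/4, |G|=25/4
  updated: d(CGP,Y)=-9/4
3. join CGP+Y (d=-9/4) ⇒ CGPY; edges |CGP|=-9/8, |Y|=-9/8
final tree: (((C:11/4,P:-3/4):63/4,G:25/4):-9/8,Y:-9/8)
total length: 87/4

11/4,-3/4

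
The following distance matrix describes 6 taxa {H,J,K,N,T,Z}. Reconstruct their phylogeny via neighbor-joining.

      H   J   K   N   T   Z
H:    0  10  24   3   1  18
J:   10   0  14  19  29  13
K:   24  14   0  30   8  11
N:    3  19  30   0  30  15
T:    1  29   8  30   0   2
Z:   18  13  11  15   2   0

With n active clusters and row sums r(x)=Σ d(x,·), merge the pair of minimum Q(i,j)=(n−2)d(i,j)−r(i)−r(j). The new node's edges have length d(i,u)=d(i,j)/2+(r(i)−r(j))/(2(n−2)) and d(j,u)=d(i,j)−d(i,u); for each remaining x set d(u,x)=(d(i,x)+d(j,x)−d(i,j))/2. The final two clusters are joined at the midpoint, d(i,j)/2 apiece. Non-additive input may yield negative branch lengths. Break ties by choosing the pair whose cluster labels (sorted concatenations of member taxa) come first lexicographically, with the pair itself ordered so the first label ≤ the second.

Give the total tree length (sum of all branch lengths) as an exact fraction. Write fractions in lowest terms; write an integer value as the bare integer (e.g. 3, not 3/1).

34

step 1: merge (H,N) at d=3, Q=-141; branch lengths H→-29/8, N→53/8; new cluster HN
  updated: d(HN,J)=13, d(HN,K)=51/2, d(HN,T)=14, d(HN,Z)=15
step 2: merge (HN,J) at d=13, Q=-195/2; branch lengths HN→25/4, J→27/4; new cluster HJN
  updated: d(HJN,K)=53/4, d(HJN,T)=15, d(HJN,Z)=15/2
step 3: merge (HJN,K) at d=53/4, Q=-83/2; branch lengths HJN→15/2, K→23/4; new cluster HJKN
  updated: d(HJKN,T)=39/8, d(HJKN,Z)=21/8
step 4: merge (HJKN,T) at d=39/8, Q=-19/2; branch lengths HJKN→11/4, T→17/8; new cluster HJKNT
  updated: d(HJKNT,Z)=-1/8
step 5: merge (HJKNT,Z) at d=-1/8; branch lengths HJKNT→-1/16, Z→-1/16; new cluster HJKNTZ
final tree: (((((H:-29/8,N:53/8):25/4,J:27/4):15/2,K:23/4):11/4,T:17/8):-1/16,Z:-1/16)
total length: 34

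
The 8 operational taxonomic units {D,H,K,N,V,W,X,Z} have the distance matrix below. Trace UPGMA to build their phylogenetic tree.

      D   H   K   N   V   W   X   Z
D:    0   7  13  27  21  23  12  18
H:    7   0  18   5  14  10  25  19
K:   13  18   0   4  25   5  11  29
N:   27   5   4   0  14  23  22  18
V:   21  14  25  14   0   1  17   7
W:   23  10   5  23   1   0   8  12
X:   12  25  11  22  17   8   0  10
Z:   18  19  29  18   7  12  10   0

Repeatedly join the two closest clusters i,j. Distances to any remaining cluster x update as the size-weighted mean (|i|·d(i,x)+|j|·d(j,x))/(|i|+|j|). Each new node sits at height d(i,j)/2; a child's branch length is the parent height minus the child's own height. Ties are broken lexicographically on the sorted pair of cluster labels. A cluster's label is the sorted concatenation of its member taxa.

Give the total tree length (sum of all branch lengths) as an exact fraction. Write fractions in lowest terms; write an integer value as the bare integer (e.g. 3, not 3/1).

2041/48

1. join V+W (d=1) ⇒ VW; edges |V|=1/2, |W|=1/2
  updated: d(D,VW)=22, d(H,VW)=12, d(K,VW)=15, d(N,VW)=37/2, d(VW,X)=25/2, d(VW,Z)=19/2
2. join K+N (d=4) ⇒ KN; edges |K|=2, |N|=2
  updated: d(D,KN)=20, d(H,KN)=23/2, d(KN,VW)=67/4, d(KN,X)=33/2, d(KN,Z)=47/2
3. join D+H (d=7) ⇒ DH; edges |D|=7/2, |H|=7/2
  updated: d(DH,KN)=63/4, d(DH,VW)=17, d(DH,X)=37/2, d(DH,Z)=37/2
4. join VW+Z (d=19/2) ⇒ VWZ; edges |VW|=17/4, |Z|=19/4
  updated: d(DH,VWZ)=35/2, d(KN,VWZ)=19, d(VWZ,X)=35/3
5. join VWZ+X (d=35/3) ⇒ VWXZ; edges |VWZ|=13/12, |X|=35/6
  updated: d(DH,VWXZ)=71/4, d(KN,VWXZ)=147/8
6. join DH+KN (d=63/4) ⇒ DHKN; edges |DH|=35/8, |KN|=47/8
  updated: d(DHKN,VWXZ)=289/16
7. join DHKN+VWXZ (d=289/16) ⇒ DHKNVWXZ; edges |DHKN|=37/32, |VWXZ|=307/96
final tree: (((D:7/2,H:7/2):35/8,(K:2,N:2):47/8):37/32,(((V:1/2,W:1/2):17/4,Z:19/4):13/12,X:35/6):307/96)
total length: 2041/48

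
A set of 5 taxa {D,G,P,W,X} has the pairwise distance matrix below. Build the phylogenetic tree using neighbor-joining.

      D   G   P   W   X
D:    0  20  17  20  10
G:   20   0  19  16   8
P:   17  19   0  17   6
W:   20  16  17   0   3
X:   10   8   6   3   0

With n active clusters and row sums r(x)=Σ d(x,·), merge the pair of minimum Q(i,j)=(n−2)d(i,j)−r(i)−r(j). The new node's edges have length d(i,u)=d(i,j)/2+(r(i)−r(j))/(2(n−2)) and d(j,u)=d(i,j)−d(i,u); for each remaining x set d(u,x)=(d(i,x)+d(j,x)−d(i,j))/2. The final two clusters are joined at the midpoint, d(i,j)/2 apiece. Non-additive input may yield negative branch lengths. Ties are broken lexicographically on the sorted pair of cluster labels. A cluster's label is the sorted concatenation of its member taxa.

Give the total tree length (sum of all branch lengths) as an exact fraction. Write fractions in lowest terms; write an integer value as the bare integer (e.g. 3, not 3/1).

iteration 1: select D,P (d=17, Q=-75); attach at lengths (59/6, 43/6); label the merged cluster DP
  updated: d(DP,G)=11, d(DP,W)=10, d(DP,X)=-1/2
iteration 2: select DP,G (d=11, Q=-67/2); attach at lengths (15/8, 73/8); label the merged cluster DGP
  updated: d(DGP,W)=15/2, d(DGP,X)=-7/4
iteration 3: select DGP,W (d=15/2, Q=-35/4); attach at lengths (11/8, 49/8); label the merged cluster DGPW
  updated: d(DGPW,X)=-25/8
iteration 4: select DGPW,X (d=-25/8); attach at lengths (-25/16, -25/16); label the merged cluster DGPWX
final tree: ((((D:59/6,P:43/6):15/8,G:73/8):11/8,W:49/8):-25/16,X:-25/16)
total length: 259/8

259/8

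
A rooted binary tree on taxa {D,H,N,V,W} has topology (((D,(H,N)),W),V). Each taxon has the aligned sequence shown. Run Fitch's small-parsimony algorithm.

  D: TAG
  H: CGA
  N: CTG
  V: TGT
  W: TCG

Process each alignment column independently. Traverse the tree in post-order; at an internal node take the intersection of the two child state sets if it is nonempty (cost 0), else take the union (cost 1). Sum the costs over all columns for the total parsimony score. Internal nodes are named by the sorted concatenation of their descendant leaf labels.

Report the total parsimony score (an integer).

HN@0: {C} ∩ {C} = {C} (intersection, +0)
DHN@0: {T} ∪ {C} = {C,T} (union, +1)
DHNW@0: {C,T} ∩ {T} = {T} (intersection, +0)
DHNVW@0: {T} ∩ {T} = {T} (intersection, +0)
HN@1: {G} ∪ {T} = {G,T} (union, +1)
DHN@1: {A} ∪ {G,T} = {A,G,T} (union, +1)
DHNW@1: {A,G,T} ∪ {C} = {A,C,G,T} (union, +1)
DHNVW@1: {A,C,G,T} ∩ {G} = {G} (intersection, +0)
HN@2: {A} ∪ {G} = {A,G} (union, +1)
DHN@2: {G} ∩ {A,G} = {G} (intersection, +0)
DHNW@2: {G} ∩ {G} = {G} (intersection, +0)
DHNVW@2: {G} ∪ {T} = {G,T} (union, +1)
per-site changes: [1, 3, 2]; total = 6

6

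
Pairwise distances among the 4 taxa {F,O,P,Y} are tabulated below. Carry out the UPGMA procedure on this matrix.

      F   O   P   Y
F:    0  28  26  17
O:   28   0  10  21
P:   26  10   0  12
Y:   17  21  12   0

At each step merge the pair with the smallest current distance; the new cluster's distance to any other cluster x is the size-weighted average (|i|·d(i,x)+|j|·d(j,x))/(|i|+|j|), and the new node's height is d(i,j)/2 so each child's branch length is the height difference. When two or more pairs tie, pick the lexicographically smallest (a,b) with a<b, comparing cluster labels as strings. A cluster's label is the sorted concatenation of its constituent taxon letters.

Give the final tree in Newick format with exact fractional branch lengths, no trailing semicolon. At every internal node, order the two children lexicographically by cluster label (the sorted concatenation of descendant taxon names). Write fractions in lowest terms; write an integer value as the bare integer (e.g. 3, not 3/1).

(F:71/6,((O:5,P:5):13/4,Y:33/4):43/12)

1. join O+P (d=10) ⇒ OP; edges |O|=5, |P|=5
  updated: d(F,OP)=27, d(OP,Y)=33/2
2. join OP+Y (d=33/2) ⇒ OPY; edges |OP|=13/4, |Y|=33/4
  updated: d(F,OPY)=71/3
3. join F+OPY (d=71/3) ⇒ FOPY; edges |F|=71/6, |OPY|=43/12
final tree: (F:71/6,((O:5,P:5):13/4,Y:33/4):43/12)
total length: 443/12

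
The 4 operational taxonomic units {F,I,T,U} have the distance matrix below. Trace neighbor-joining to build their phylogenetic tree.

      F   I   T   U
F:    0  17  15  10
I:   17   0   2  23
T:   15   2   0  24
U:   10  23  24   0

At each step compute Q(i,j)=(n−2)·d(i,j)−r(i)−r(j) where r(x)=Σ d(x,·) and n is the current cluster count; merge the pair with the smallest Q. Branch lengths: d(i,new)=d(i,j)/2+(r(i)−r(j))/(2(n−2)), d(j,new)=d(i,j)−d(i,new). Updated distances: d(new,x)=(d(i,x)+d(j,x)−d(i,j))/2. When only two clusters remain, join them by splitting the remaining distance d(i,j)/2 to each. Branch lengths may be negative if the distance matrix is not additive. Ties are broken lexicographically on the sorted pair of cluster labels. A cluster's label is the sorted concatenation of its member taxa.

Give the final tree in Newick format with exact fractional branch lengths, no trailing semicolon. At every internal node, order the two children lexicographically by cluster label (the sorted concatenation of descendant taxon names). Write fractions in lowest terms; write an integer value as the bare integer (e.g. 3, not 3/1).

step 1: merge (F,U) at d=10, Q=-79; branch lengths F→5/4, U→35/4; new cluster FU
  updated: d(FU,I)=15, d(FU,T)=29/2
step 2: merge (FU,I) at d=15, Q=-63/2; branch lengths FU→55/4, I→5/4; new cluster FIU
  updated: d(FIU,T)=3/4
step 3: merge (FIU,T) at d=3/4; branch lengths FIU→3/8, T→3/8; new cluster FITU
final tree: (((F:5/4,U:35/4):55/4,I:5/4):3/8,T:3/8)
total length: 103/4

(((F:5/4,U:35/4):55/4,I:5/4):3/8,T:3/8)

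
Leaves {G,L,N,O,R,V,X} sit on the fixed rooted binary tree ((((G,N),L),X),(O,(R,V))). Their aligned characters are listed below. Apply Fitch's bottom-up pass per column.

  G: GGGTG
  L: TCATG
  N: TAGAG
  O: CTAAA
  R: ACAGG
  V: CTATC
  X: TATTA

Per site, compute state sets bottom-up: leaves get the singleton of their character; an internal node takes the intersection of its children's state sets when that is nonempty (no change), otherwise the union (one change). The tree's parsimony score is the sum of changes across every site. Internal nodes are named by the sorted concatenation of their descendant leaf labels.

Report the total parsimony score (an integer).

15

GN@0: {G} ∪ {T} = {G,T} (union, +1)
GLN@0: {G,T} ∩ {T} = {T} (intersection, +0)
GLNX@0: {T} ∩ {T} = {T} (intersection, +0)
RV@0: {A} ∪ {C} = {A,C} (union, +1)
ORV@0: {C} ∩ {A,C} = {C} (intersection, +0)
GLNORVX@0: {T} ∪ {C} = {C,T} (union, +1)
GN@1: {G} ∪ {A} = {A,G} (union, +1)
GLN@1: {A,G} ∪ {C} = {A,C,G} (union, +1)
GLNX@1: {A,C,G} ∩ {A} = {A} (intersection, +0)
RV@1: {C} ∪ {T} = {C,T} (union, +1)
ORV@1: {T} ∩ {C,T} = {T} (intersection, +0)
GLNORVX@1: {A} ∪ {T} = {A,T} (union, +1)
GN@2: {G} ∩ {G} = {G} (intersection, +0)
GLN@2: {G} ∪ {A} = {A,G} (union, +1)
GLNX@2: {A,G} ∪ {T} = {A,G,T} (union, +1)
RV@2: {A} ∩ {A} = {A} (intersection, +0)
ORV@2: {A} ∩ {A} = {A} (intersection, +0)
GLNORVX@2: {A,G,T} ∩ {A} = {A} (intersection, +0)
GN@3: {T} ∪ {A} = {A,T} (union, +1)
GLN@3: {A,T} ∩ {T} = {T} (intersection, +0)
GLNX@3: {T} ∩ {T} = {T} (intersection, +0)
RV@3: {G} ∪ {T} = {G,T} (union, +1)
ORV@3: {A} ∪ {G,T} = {A,G,T} (union, +1)
GLNORVX@3: {T} ∩ {A,G,T} = {T} (intersection, +0)
GN@4: {G} ∩ {G} = {G} (intersection, +0)
GLN@4: {G} ∩ {G} = {G} (intersection, +0)
GLNX@4: {G} ∪ {A} = {A,G} (union, +1)
RV@4: {G} ∪ {C} = {C,G} (union, +1)
ORV@4: {A} ∪ {C,G} = {A,C,G} (union, +1)
GLNORVX@4: {A,G} ∩ {A,C,G} = {A,G} (intersection, +0)
per-site changes: [3, 4, 2, 3, 3]; total = 15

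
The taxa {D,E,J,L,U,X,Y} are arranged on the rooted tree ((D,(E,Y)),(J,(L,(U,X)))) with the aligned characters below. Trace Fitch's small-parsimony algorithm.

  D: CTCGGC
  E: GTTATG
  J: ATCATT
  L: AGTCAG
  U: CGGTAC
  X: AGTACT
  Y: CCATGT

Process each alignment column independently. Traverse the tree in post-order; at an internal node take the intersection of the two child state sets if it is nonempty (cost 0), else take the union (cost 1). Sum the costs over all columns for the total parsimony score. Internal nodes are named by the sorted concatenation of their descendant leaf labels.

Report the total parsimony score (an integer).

21

[col 0] EY: children E:{G}, Y:{C} ∪→ {C,G}; cost 1
[col 0] DEY: children D:{C}, EY:{C,G} ∩→ {C}; cost 0
[col 0] UX: children U:{C}, X:{A} ∪→ {A,C}; cost 1
[col 0] LUX: children L:{A}, UX:{A,C} ∩→ {A}; cost 0
[col 0] JLUX: children J:{A}, LUX:{A} ∩→ {A}; cost 0
[col 0] DEJLUXY: children DEY:{C}, JLUX:{A} ∪→ {A,C}; cost 1
[col 1] EY: children E:{T}, Y:{C} ∪→ {C,T}; cost 1
[col 1] DEY: children D:{T}, EY:{C,T} ∩→ {T}; cost 0
[col 1] UX: children U:{G}, X:{G} ∩→ {G}; cost 0
[col 1] LUX: children L:{G}, UX:{G} ∩→ {G}; cost 0
[col 1] JLUX: children J:{T}, LUX:{G} ∪→ {G,T}; cost 1
[col 1] DEJLUXY: children DEY:{T}, JLUX:{G,T} ∩→ {T}; cost 0
[col 2] EY: children E:{T}, Y:{A} ∪→ {A,T}; cost 1
[col 2] DEY: children D:{C}, EY:{A,T} ∪→ {A,C,T}; cost 1
[col 2] UX: children U:{G}, X:{T} ∪→ {G,T}; cost 1
[col 2] LUX: children L:{T}, UX:{G,T} ∩→ {T}; cost 0
[col 2] JLUX: children J:{C}, LUX:{T} ∪→ {C,T}; cost 1
[col 2] DEJLUXY: children DEY:{A,C,T}, JLUX:{C,T} ∩→ {C,T}; cost 0
[col 3] EY: children E:{A}, Y:{T} ∪→ {A,T}; cost 1
[col 3] DEY: children D:{G}, EY:{A,T} ∪→ {A,G,T}; cost 1
[col 3] UX: children U:{T}, X:{A} ∪→ {A,T}; cost 1
[col 3] LUX: children L:{C}, UX:{A,T} ∪→ {A,C,T}; cost 1
[col 3] JLUX: children J:{A}, LUX:{A,C,T} ∩→ {A}; cost 0
[col 3] DEJLUXY: children DEY:{A,G,T}, JLUX:{A} ∩→ {A}; cost 0
[col 4] EY: children E:{T}, Y:{G} ∪→ {G,T}; cost 1
[col 4] DEY: children D:{G}, EY:{G,T} ∩→ {G}; cost 0
[col 4] UX: children U:{A}, X:{C} ∪→ {A,C}; cost 1
[col 4] LUX: children L:{A}, UX:{A,C} ∩→ {A}; cost 0
[col 4] JLUX: children J:{T}, LUX:{A} ∪→ {A,T}; cost 1
[col 4] DEJLUXY: children DEY:{G}, JLUX:{A,T} ∪→ {A,G,T}; cost 1
[col 5] EY: children E:{G}, Y:{T} ∪→ {G,T}; cost 1
[col 5] DEY: children D:{C}, EY:{G,T} ∪→ {C,G,T}; cost 1
[col 5] UX: children U:{C}, X:{T} ∪→ {C,T}; cost 1
[col 5] LUX: children L:{G}, UX:{C,T} ∪→ {C,G,T}; cost 1
[col 5] JLUX: children J:{T}, LUX:{C,G,T} ∩→ {T}; cost 0
[col 5] DEJLUXY: children DEY:{C,G,T}, JLUX:{T} ∩→ {T}; cost 0
per-site changes: [3, 2, 4, 4, 4, 4]; total = 21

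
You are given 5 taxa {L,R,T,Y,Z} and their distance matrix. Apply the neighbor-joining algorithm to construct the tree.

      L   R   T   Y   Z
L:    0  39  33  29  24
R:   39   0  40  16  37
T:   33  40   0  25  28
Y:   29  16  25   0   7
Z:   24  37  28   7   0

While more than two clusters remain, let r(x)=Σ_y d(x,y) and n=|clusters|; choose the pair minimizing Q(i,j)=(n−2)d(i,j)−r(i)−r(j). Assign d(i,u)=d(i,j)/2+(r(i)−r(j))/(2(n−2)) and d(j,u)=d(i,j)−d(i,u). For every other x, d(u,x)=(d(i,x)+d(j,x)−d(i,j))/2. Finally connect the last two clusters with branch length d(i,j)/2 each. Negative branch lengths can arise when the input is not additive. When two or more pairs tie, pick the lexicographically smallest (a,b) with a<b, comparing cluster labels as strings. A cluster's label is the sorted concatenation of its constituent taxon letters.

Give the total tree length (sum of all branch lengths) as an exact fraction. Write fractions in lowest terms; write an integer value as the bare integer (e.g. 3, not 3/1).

521/8

1. join R+Y (d=16, Q=-161) ⇒ RY; edges |R|=103/6, |Y|=-7/6
  updated: d(L,RY)=26, d(RY,T)=49/2, d(RY,Z)=14
2. join L+T (d=33, Q=-205/2) ⇒ LT; edges |L|=127/8, |T|=137/8
  updated: d(LT,RY)=35/4, d(LT,Z)=19/2
3. join LT+RY (d=35/4, Q=-129/4) ⇒ LRTY; edges |LT|=17/8, |RY|=53/8
  updated: d(LRTY,Z)=59/8
4. join LRTY+Z (d=59/8) ⇒ LRTYZ; edges |LRTY|=59/16, |Z|=59/16
final tree: (((L:127/8,T:137/8):17/8,(R:103/6,Y:-7/6):53/8):59/16,Z:59/16)
total length: 521/8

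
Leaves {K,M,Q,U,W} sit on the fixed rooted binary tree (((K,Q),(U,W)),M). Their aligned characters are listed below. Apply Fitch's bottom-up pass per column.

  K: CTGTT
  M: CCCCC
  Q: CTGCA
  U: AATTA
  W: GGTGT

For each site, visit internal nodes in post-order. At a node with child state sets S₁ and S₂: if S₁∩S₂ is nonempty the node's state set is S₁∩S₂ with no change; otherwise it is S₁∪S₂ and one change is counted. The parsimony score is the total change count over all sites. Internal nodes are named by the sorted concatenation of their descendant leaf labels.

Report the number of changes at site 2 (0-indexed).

[col 0] KQ: children K:{C}, Q:{C} ∩→ {C}; cost 0
[col 0] UW: children U:{A}, W:{G} ∪→ {A,G}; cost 1
[col 0] KQUW: children KQ:{C}, UW:{A,G} ∪→ {A,C,G}; cost 1
[col 0] KMQUW: children KQUW:{A,C,G}, M:{C} ∩→ {C}; cost 0
[col 1] KQ: children K:{T}, Q:{T} ∩→ {T}; cost 0
[col 1] UW: children U:{A}, W:{G} ∪→ {A,G}; cost 1
[col 1] KQUW: children KQ:{T}, UW:{A,G} ∪→ {A,G,T}; cost 1
[col 1] KMQUW: children KQUW:{A,G,T}, M:{C} ∪→ {A,C,G,T}; cost 1
[col 2] KQ: children K:{G}, Q:{G} ∩→ {G}; cost 0
[col 2] UW: children U:{T}, W:{T} ∩→ {T}; cost 0
[col 2] KQUW: children KQ:{G}, UW:{T} ∪→ {G,T}; cost 1
[col 2] KMQUW: children KQUW:{G,T}, M:{C} ∪→ {C,G,T}; cost 1
[col 3] KQ: children K:{T}, Q:{C} ∪→ {C,T}; cost 1
[col 3] UW: children U:{T}, W:{G} ∪→ {G,T}; cost 1
[col 3] KQUW: children KQ:{C,T}, UW:{G,T} ∩→ {T}; cost 0
[col 3] KMQUW: children KQUW:{T}, M:{C} ∪→ {C,T}; cost 1
[col 4] KQ: children K:{T}, Q:{A} ∪→ {A,T}; cost 1
[col 4] UW: children U:{A}, W:{T} ∪→ {A,T}; cost 1
[col 4] KQUW: children KQ:{A,T}, UW:{A,T} ∩→ {A,T}; cost 0
[col 4] KMQUW: children KQUW:{A,T}, M:{C} ∪→ {A,C,T}; cost 1
per-site changes: [2, 3, 2, 3, 3]; total = 13

2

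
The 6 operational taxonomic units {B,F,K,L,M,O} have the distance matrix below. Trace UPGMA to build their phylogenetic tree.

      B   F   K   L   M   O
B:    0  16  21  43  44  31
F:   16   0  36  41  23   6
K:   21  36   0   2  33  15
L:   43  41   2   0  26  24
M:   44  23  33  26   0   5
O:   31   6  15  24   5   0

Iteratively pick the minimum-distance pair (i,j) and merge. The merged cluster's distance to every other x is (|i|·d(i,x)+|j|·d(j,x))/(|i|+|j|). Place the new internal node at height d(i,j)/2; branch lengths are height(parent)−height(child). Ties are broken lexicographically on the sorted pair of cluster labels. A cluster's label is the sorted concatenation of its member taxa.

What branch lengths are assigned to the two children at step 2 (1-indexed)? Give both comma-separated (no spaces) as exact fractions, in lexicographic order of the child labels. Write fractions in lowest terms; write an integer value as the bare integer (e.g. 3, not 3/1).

5/2,5/2

1. join K+L (d=2) ⇒ KL; edges |K|=1, |L|=1
  updated: d(B,KL)=32, d(F,KL)=77/2, d(KL,M)=59/2, d(KL,O)=39/2
2. join M+O (d=5) ⇒ MO; edges |M|=5/2, |O|=5/2
  updated: d(B,MO)=75/2, d(F,MO)=29/2, d(KL,MO)=49/2
3. join F+MO (d=29/2) ⇒ FMO; edges |F|=29/4, |MO|=19/4
  updated: d(B,FMO)=91/3, d(FMO,KL)=175/6
4. join FMO+KL (d=175/6) ⇒ FKLMO; edges |FMO|=22/3, |KL|=163/12
  updated: d(B,FKLMO)=31
5. join B+FKLMO (d=31) ⇒ BFKLMO; edges |B|=31/2, |FKLMO|=11/12
final tree: (B:31/2,((F:29/4,(M:5/2,O:5/2):19/4):22/3,(K:1,L:1):163/12):11/12)
total length: 169/3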